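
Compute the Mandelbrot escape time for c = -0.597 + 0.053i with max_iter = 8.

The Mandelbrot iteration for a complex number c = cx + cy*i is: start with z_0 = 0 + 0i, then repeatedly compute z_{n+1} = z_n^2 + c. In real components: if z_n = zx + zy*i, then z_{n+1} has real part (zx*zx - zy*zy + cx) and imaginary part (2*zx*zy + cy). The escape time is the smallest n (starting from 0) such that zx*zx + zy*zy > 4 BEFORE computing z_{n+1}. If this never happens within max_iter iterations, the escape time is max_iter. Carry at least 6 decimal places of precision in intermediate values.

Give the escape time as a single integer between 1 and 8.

Answer: 8

Derivation:
z_0 = 0 + 0i, c = -0.5970 + 0.0530i
Iter 1: z = -0.5970 + 0.0530i, |z|^2 = 0.3592
Iter 2: z = -0.2434 + -0.0103i, |z|^2 = 0.0593
Iter 3: z = -0.5379 + 0.0580i, |z|^2 = 0.2927
Iter 4: z = -0.3111 + -0.0094i, |z|^2 = 0.0969
Iter 5: z = -0.5003 + 0.0588i, |z|^2 = 0.2538
Iter 6: z = -0.3501 + -0.0059i, |z|^2 = 0.1226
Iter 7: z = -0.4744 + 0.0571i, |z|^2 = 0.2284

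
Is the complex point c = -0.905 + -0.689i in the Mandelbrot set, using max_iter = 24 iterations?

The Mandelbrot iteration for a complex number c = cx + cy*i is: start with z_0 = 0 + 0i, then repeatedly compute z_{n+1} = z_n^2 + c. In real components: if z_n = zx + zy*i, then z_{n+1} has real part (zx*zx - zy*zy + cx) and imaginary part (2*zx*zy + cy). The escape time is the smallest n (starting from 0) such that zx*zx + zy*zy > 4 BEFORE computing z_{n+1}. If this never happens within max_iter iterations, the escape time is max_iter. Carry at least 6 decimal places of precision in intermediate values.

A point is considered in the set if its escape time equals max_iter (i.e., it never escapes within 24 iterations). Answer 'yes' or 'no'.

z_0 = 0 + 0i, c = -0.9050 + -0.6890i
Iter 1: z = -0.9050 + -0.6890i, |z|^2 = 1.2937
Iter 2: z = -0.5607 + 0.5581i, |z|^2 = 0.6258
Iter 3: z = -0.9021 + -1.3148i, |z|^2 = 2.5426
Iter 4: z = -1.8200 + 1.6832i, |z|^2 = 6.1457
Escaped at iteration 4

Answer: no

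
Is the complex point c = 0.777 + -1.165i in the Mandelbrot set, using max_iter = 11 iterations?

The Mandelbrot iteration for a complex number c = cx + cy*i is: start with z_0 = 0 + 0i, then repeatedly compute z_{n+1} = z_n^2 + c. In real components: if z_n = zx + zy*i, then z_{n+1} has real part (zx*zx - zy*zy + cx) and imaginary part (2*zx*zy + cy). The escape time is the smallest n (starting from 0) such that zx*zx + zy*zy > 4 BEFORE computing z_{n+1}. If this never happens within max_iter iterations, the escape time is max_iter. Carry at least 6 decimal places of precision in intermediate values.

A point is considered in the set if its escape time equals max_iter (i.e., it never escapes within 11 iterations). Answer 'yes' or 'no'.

z_0 = 0 + 0i, c = 0.7770 + -1.1650i
Iter 1: z = 0.7770 + -1.1650i, |z|^2 = 1.9610
Iter 2: z = 0.0235 + -2.9754i, |z|^2 = 8.8536
Escaped at iteration 2

Answer: no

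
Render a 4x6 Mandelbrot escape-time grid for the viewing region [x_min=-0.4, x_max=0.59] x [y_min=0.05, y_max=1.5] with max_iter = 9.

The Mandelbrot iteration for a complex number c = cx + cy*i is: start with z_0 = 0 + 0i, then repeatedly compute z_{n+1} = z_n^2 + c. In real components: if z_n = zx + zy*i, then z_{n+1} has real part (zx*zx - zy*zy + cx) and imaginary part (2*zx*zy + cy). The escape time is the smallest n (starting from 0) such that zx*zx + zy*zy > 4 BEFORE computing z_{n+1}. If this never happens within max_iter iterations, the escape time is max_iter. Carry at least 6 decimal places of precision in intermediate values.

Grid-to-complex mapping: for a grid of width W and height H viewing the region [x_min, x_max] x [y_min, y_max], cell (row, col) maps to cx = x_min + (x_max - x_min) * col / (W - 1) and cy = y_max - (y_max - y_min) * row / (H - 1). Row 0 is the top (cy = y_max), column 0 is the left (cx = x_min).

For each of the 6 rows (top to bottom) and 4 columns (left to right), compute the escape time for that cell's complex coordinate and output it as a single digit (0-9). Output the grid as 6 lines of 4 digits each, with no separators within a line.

(row=0, col=0): c = -0.4000 + 1.5000i → escape time 2
(row=0, col=1): c = -0.0700 + 1.5000i → escape time 2
(row=0, col=2): c = 0.2600 + 1.5000i → escape time 2
(row=0, col=3): c = 0.5900 + 1.5000i → escape time 2
(row=1, col=0): c = -0.4000 + 1.2100i → escape time 3
(row=1, col=1): c = -0.0700 + 1.2100i → escape time 3
(row=1, col=2): c = 0.2600 + 1.2100i → escape time 2
(row=1, col=3): c = 0.5900 + 1.2100i → escape time 2
(row=2, col=0): c = -0.4000 + 0.9200i → escape time 5
(row=2, col=1): c = -0.0700 + 0.9200i → escape time 9
(row=2, col=2): c = 0.2600 + 0.9200i → escape time 4
(row=2, col=3): c = 0.5900 + 0.9200i → escape time 2
(row=3, col=0): c = -0.4000 + 0.6300i → escape time 9
(row=3, col=1): c = -0.0700 + 0.6300i → escape time 9
(row=3, col=2): c = 0.2600 + 0.6300i → escape time 9
(row=3, col=3): c = 0.5900 + 0.6300i → escape time 3
(row=4, col=0): c = -0.4000 + 0.3400i → escape time 9
(row=4, col=1): c = -0.0700 + 0.3400i → escape time 9
(row=4, col=2): c = 0.2600 + 0.3400i → escape time 9
(row=4, col=3): c = 0.5900 + 0.3400i → escape time 4
(row=5, col=0): c = -0.4000 + 0.0500i → escape time 9
(row=5, col=1): c = -0.0700 + 0.0500i → escape time 9
(row=5, col=2): c = 0.2600 + 0.0500i → escape time 9
(row=5, col=3): c = 0.5900 + 0.0500i → escape time 4

Answer: 2222
3322
5942
9993
9994
9994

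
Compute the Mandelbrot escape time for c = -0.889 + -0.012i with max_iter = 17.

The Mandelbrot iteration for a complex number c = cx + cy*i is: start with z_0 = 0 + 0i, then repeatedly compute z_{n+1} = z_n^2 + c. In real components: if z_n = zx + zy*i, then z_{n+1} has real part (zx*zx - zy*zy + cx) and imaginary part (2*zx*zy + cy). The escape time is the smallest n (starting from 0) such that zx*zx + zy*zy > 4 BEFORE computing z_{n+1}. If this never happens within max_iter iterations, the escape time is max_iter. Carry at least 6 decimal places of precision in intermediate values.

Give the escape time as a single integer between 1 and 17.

Answer: 17

Derivation:
z_0 = 0 + 0i, c = -0.8890 + -0.0120i
Iter 1: z = -0.8890 + -0.0120i, |z|^2 = 0.7905
Iter 2: z = -0.0988 + 0.0093i, |z|^2 = 0.0099
Iter 3: z = -0.8793 + -0.0138i, |z|^2 = 0.7734
Iter 4: z = -0.1160 + 0.0123i, |z|^2 = 0.0136
Iter 5: z = -0.8757 + -0.0149i, |z|^2 = 0.7671
Iter 6: z = -0.1224 + 0.0140i, |z|^2 = 0.0152
Iter 7: z = -0.8742 + -0.0154i, |z|^2 = 0.7645
Iter 8: z = -0.1250 + 0.0150i, |z|^2 = 0.0158
Iter 9: z = -0.8736 + -0.0157i, |z|^2 = 0.7634
Iter 10: z = -0.1261 + 0.0155i, |z|^2 = 0.0161
Iter 11: z = -0.8733 + -0.0159i, |z|^2 = 0.7630
Iter 12: z = -0.1265 + 0.0158i, |z|^2 = 0.0163
Iter 13: z = -0.8732 + -0.0160i, |z|^2 = 0.7628
Iter 14: z = -0.1267 + 0.0159i, |z|^2 = 0.0163
Iter 15: z = -0.8732 + -0.0160i, |z|^2 = 0.7627
Iter 16: z = -0.1268 + 0.0160i, |z|^2 = 0.0163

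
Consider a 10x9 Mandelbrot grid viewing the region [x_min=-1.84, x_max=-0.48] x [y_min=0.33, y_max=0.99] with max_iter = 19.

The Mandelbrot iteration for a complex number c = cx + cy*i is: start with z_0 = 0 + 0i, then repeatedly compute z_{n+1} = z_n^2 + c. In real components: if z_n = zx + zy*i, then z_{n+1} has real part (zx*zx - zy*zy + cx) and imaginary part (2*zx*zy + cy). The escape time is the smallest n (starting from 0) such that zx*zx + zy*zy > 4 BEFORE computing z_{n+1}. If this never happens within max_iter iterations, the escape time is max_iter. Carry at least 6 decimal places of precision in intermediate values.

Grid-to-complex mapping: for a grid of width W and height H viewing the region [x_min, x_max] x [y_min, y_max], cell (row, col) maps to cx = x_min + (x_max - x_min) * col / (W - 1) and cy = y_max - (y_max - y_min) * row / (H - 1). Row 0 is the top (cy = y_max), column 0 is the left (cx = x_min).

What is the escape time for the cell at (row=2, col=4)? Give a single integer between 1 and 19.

z_0 = 0 + 0i, c = -1.2356 + 0.8250i
Iter 1: z = -1.2356 + 0.8250i, |z|^2 = 2.2072
Iter 2: z = -0.3896 + -1.2137i, |z|^2 = 1.6248
Iter 3: z = -2.5568 + 1.7706i, |z|^2 = 9.6723
Escaped at iteration 3

Answer: 3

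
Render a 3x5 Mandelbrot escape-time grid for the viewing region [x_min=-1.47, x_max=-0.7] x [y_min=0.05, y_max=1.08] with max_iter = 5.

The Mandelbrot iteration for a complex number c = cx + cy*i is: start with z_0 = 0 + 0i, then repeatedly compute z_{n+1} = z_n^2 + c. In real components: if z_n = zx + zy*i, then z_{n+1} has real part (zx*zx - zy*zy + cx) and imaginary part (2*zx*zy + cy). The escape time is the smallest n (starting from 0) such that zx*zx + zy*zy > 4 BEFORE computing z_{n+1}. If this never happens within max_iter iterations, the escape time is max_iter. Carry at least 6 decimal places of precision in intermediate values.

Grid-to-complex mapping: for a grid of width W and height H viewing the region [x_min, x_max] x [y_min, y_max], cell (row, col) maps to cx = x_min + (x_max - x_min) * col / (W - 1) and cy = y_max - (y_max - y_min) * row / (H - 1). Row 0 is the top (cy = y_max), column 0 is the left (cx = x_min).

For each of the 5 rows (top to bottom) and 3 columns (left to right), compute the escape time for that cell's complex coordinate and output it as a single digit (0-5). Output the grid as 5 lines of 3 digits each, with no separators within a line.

Answer: 233
334
345
555
555

Derivation:
(row=0, col=0): c = -1.4700 + 1.0800i → escape time 2
(row=0, col=1): c = -1.0850 + 1.0800i → escape time 3
(row=0, col=2): c = -0.7000 + 1.0800i → escape time 3
(row=1, col=0): c = -1.4700 + 0.8225i → escape time 3
(row=1, col=1): c = -1.0850 + 0.8225i → escape time 3
(row=1, col=2): c = -0.7000 + 0.8225i → escape time 4
(row=2, col=0): c = -1.4700 + 0.5650i → escape time 3
(row=2, col=1): c = -1.0850 + 0.5650i → escape time 4
(row=2, col=2): c = -0.7000 + 0.5650i → escape time 5
(row=3, col=0): c = -1.4700 + 0.3075i → escape time 5
(row=3, col=1): c = -1.0850 + 0.3075i → escape time 5
(row=3, col=2): c = -0.7000 + 0.3075i → escape time 5
(row=4, col=0): c = -1.4700 + 0.0500i → escape time 5
(row=4, col=1): c = -1.0850 + 0.0500i → escape time 5
(row=4, col=2): c = -0.7000 + 0.0500i → escape time 5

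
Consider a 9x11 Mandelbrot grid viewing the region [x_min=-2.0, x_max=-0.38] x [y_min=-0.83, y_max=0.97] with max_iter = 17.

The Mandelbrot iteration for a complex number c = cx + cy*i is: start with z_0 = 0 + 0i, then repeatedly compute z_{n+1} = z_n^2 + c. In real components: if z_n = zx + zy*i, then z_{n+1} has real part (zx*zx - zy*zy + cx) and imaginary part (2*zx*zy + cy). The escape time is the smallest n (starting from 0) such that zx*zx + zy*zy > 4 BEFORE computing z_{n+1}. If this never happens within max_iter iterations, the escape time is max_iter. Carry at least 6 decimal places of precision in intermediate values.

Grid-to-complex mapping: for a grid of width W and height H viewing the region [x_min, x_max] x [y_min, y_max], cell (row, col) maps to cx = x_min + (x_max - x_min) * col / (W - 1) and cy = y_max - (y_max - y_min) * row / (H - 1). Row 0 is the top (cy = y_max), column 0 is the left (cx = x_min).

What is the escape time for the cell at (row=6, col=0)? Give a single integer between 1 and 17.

z_0 = 0 + 0i, c = -2.0000 + -0.1100i
Iter 1: z = -2.0000 + -0.1100i, |z|^2 = 4.0121
Escaped at iteration 1

Answer: 1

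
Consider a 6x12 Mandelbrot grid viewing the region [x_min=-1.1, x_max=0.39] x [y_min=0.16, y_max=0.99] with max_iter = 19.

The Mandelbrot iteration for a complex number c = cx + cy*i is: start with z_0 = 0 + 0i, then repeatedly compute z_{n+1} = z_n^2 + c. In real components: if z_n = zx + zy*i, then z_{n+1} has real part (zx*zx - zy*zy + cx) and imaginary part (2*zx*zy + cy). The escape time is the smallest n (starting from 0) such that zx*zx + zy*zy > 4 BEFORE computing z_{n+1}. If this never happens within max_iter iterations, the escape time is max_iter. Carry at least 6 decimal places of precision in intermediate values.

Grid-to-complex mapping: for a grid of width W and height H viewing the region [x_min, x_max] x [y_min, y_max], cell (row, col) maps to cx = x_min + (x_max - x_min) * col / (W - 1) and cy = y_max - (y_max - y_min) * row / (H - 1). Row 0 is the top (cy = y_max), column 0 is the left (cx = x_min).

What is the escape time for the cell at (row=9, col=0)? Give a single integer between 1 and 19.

z_0 = 0 + 0i, c = -1.1000 + 0.3109i
Iter 1: z = -1.1000 + 0.3109i, |z|^2 = 1.3067
Iter 2: z = 0.0133 + -0.3731i, |z|^2 = 0.1394
Iter 3: z = -1.2390 + 0.3010i, |z|^2 = 1.6257
Iter 4: z = 0.3446 + -0.4349i, |z|^2 = 0.3079
Iter 5: z = -1.1704 + 0.0112i, |z|^2 = 1.3699
Iter 6: z = 0.2697 + 0.2847i, |z|^2 = 0.1538
Iter 7: z = -1.1083 + 0.4644i, |z|^2 = 1.4441
Iter 8: z = -0.0873 + -0.7186i, |z|^2 = 0.5240
Iter 9: z = -1.6088 + 0.4364i, |z|^2 = 2.7786
Iter 10: z = 1.2978 + -1.0931i, |z|^2 = 2.8793
Iter 11: z = -0.6107 + -2.5265i, |z|^2 = 6.7559
Escaped at iteration 11

Answer: 11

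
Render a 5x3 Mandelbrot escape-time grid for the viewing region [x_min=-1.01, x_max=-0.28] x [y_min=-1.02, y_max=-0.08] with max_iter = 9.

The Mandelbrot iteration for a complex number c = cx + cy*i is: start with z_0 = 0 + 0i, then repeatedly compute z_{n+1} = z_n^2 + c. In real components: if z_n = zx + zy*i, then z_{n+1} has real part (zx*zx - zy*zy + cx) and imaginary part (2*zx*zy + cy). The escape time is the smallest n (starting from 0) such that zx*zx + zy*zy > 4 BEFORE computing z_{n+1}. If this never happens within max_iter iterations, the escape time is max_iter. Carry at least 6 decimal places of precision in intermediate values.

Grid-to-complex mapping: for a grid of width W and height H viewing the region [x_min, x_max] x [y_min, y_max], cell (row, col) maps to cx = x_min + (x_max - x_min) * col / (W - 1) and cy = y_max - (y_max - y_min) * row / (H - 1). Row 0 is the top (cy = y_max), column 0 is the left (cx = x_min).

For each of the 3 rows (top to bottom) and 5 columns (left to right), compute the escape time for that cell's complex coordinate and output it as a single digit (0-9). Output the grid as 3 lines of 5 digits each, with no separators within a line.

(row=0, col=0): c = -1.0100 + -0.0800i → escape time 9
(row=0, col=1): c = -0.8275 + -0.0800i → escape time 9
(row=0, col=2): c = -0.6450 + -0.0800i → escape time 9
(row=0, col=3): c = -0.4625 + -0.0800i → escape time 9
(row=0, col=4): c = -0.2800 + -0.0800i → escape time 9
(row=1, col=0): c = -1.0100 + -0.5500i → escape time 5
(row=1, col=1): c = -0.8275 + -0.5500i → escape time 5
(row=1, col=2): c = -0.6450 + -0.5500i → escape time 8
(row=1, col=3): c = -0.4625 + -0.5500i → escape time 9
(row=1, col=4): c = -0.2800 + -0.5500i → escape time 9
(row=2, col=0): c = -1.0100 + -1.0200i → escape time 3
(row=2, col=1): c = -0.8275 + -1.0200i → escape time 3
(row=2, col=2): c = -0.6450 + -1.0200i → escape time 4
(row=2, col=3): c = -0.4625 + -1.0200i → escape time 4
(row=2, col=4): c = -0.2800 + -1.0200i → escape time 5

Answer: 99999
55899
33445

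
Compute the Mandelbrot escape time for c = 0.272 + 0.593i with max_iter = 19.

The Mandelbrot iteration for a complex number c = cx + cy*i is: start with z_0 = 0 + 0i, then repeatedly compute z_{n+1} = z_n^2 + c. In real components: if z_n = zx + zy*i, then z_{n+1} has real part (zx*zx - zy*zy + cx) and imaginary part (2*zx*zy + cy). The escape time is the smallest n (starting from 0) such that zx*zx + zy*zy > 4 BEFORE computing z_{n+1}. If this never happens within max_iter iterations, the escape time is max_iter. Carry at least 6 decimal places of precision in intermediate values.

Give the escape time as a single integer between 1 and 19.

z_0 = 0 + 0i, c = 0.2720 + 0.5930i
Iter 1: z = 0.2720 + 0.5930i, |z|^2 = 0.4256
Iter 2: z = -0.0057 + 0.9156i, |z|^2 = 0.8383
Iter 3: z = -0.5663 + 0.5826i, |z|^2 = 0.6601
Iter 4: z = 0.2532 + -0.0669i, |z|^2 = 0.0686
Iter 5: z = 0.3316 + 0.5591i, |z|^2 = 0.4226
Iter 6: z = 0.0694 + 0.9639i, |z|^2 = 0.9339
Iter 7: z = -0.6523 + 0.7267i, |z|^2 = 0.9535
Iter 8: z = 0.1694 + -0.3550i, |z|^2 = 0.1547
Iter 9: z = 0.1747 + 0.4728i, |z|^2 = 0.2540
Iter 10: z = 0.0790 + 0.7582i, |z|^2 = 0.5811
Iter 11: z = -0.2966 + 0.7128i, |z|^2 = 0.5960
Iter 12: z = -0.1481 + 0.1702i, |z|^2 = 0.0509
Iter 13: z = 0.2650 + 0.5426i, |z|^2 = 0.3646
Iter 14: z = 0.0478 + 0.8805i, |z|^2 = 0.7776
Iter 15: z = -0.5010 + 0.6772i, |z|^2 = 0.7097
Iter 16: z = 0.0644 + -0.0856i, |z|^2 = 0.0115
Iter 17: z = 0.2688 + 0.5820i, |z|^2 = 0.4109
Iter 18: z = 0.0056 + 0.9059i, |z|^2 = 0.8207

Answer: 19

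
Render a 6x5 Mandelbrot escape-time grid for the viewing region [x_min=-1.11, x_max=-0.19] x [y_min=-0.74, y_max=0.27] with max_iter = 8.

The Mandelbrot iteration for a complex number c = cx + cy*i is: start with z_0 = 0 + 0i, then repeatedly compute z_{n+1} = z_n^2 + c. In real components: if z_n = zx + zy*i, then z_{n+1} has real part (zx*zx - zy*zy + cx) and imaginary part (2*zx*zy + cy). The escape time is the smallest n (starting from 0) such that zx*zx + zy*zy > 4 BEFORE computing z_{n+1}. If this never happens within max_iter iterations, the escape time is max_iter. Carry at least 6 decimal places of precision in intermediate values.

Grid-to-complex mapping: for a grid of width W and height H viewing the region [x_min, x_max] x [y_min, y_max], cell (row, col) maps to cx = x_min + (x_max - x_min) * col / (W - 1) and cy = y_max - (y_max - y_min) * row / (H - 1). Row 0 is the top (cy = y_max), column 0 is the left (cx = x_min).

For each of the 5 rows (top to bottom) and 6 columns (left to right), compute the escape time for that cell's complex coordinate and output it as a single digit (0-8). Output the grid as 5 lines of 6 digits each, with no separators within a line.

(row=0, col=0): c = -1.1100 + 0.2700i → escape time 8
(row=0, col=1): c = -0.9260 + 0.2700i → escape time 8
(row=0, col=2): c = -0.7420 + 0.2700i → escape time 8
(row=0, col=3): c = -0.5580 + 0.2700i → escape time 8
(row=0, col=4): c = -0.3740 + 0.2700i → escape time 8
(row=0, col=5): c = -0.1900 + 0.2700i → escape time 8
(row=1, col=0): c = -1.1100 + 0.0175i → escape time 8
(row=1, col=1): c = -0.9260 + 0.0175i → escape time 8
(row=1, col=2): c = -0.7420 + 0.0175i → escape time 8
(row=1, col=3): c = -0.5580 + 0.0175i → escape time 8
(row=1, col=4): c = -0.3740 + 0.0175i → escape time 8
(row=1, col=5): c = -0.1900 + 0.0175i → escape time 8
(row=2, col=0): c = -1.1100 + -0.2350i → escape time 8
(row=2, col=1): c = -0.9260 + -0.2350i → escape time 8
(row=2, col=2): c = -0.7420 + -0.2350i → escape time 8
(row=2, col=3): c = -0.5580 + -0.2350i → escape time 8
(row=2, col=4): c = -0.3740 + -0.2350i → escape time 8
(row=2, col=5): c = -0.1900 + -0.2350i → escape time 8
(row=3, col=0): c = -1.1100 + -0.4875i → escape time 5
(row=3, col=1): c = -0.9260 + -0.4875i → escape time 5
(row=3, col=2): c = -0.7420 + -0.4875i → escape time 7
(row=3, col=3): c = -0.5580 + -0.4875i → escape time 8
(row=3, col=4): c = -0.3740 + -0.4875i → escape time 8
(row=3, col=5): c = -0.1900 + -0.4875i → escape time 8
(row=4, col=0): c = -1.1100 + -0.7400i → escape time 3
(row=4, col=1): c = -0.9260 + -0.7400i → escape time 4
(row=4, col=2): c = -0.7420 + -0.7400i → escape time 4
(row=4, col=3): c = -0.5580 + -0.7400i → escape time 6
(row=4, col=4): c = -0.3740 + -0.7400i → escape time 7
(row=4, col=5): c = -0.1900 + -0.7400i → escape time 8

Answer: 888888
888888
888888
557888
344678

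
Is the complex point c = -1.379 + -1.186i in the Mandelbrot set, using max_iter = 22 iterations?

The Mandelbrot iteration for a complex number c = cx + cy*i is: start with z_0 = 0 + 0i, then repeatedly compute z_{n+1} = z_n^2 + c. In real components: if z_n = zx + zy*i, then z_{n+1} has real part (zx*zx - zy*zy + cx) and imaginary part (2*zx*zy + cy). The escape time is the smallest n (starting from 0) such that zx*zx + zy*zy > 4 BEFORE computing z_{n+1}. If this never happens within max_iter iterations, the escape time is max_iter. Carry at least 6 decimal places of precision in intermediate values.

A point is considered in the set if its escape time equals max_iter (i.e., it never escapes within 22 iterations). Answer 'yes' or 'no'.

z_0 = 0 + 0i, c = -1.3790 + -1.1860i
Iter 1: z = -1.3790 + -1.1860i, |z|^2 = 3.3082
Iter 2: z = -0.8840 + 2.0850i, |z|^2 = 5.1286
Escaped at iteration 2

Answer: no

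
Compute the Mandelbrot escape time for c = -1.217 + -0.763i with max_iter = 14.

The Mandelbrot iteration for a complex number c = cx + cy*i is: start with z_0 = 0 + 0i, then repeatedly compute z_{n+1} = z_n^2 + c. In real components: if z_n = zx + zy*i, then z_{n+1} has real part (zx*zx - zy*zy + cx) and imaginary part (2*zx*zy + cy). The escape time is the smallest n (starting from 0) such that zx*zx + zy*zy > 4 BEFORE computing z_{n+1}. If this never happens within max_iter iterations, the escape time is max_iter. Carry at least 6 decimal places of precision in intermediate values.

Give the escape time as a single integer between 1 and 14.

Answer: 3

Derivation:
z_0 = 0 + 0i, c = -1.2170 + -0.7630i
Iter 1: z = -1.2170 + -0.7630i, |z|^2 = 2.0633
Iter 2: z = -0.3181 + 1.0941i, |z|^2 = 1.2983
Iter 3: z = -2.3130 + -1.4590i, |z|^2 = 7.4787
Escaped at iteration 3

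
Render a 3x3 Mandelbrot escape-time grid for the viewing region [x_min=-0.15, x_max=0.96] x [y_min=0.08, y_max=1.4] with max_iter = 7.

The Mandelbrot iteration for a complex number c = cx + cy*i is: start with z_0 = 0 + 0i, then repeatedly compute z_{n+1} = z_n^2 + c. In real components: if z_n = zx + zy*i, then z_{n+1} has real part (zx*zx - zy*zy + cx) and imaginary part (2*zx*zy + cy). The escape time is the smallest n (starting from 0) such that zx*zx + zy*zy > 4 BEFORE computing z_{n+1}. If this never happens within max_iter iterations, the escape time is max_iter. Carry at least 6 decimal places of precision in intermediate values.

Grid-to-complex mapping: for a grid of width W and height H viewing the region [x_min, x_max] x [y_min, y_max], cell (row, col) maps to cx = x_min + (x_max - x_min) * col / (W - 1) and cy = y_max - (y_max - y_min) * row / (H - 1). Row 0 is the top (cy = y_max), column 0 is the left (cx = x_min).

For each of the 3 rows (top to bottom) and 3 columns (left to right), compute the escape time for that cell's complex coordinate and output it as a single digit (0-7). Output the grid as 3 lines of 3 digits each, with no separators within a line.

(row=0, col=0): c = -0.1500 + 1.4000i → escape time 2
(row=0, col=1): c = 0.4050 + 1.4000i → escape time 2
(row=0, col=2): c = 0.9600 + 1.4000i → escape time 2
(row=1, col=0): c = -0.1500 + 0.7400i → escape time 7
(row=1, col=1): c = 0.4050 + 0.7400i → escape time 4
(row=1, col=2): c = 0.9600 + 0.7400i → escape time 2
(row=2, col=0): c = -0.1500 + 0.0800i → escape time 7
(row=2, col=1): c = 0.4050 + 0.0800i → escape time 7
(row=2, col=2): c = 0.9600 + 0.0800i → escape time 3

Answer: 222
742
773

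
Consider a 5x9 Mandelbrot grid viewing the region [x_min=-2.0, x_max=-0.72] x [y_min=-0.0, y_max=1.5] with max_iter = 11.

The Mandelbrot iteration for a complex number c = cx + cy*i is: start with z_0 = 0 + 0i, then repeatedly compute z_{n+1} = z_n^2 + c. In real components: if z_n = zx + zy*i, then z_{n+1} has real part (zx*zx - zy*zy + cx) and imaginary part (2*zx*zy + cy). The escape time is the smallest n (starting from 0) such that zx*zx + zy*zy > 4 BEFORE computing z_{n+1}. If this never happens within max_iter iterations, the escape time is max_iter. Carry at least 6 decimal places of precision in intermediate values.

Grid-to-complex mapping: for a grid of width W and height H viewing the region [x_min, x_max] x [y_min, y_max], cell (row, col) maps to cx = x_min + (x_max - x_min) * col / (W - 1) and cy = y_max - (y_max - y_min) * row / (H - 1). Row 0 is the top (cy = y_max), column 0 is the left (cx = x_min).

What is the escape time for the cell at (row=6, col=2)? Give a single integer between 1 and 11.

Answer: 5

Derivation:
z_0 = 0 + 0i, c = -1.3600 + 0.3750i
Iter 1: z = -1.3600 + 0.3750i, |z|^2 = 1.9902
Iter 2: z = 0.3490 + -0.6450i, |z|^2 = 0.5378
Iter 3: z = -1.6542 + -0.0752i, |z|^2 = 2.7422
Iter 4: z = 1.3709 + 0.6237i, |z|^2 = 2.2683
Iter 5: z = 0.1302 + 2.0851i, |z|^2 = 4.3645
Escaped at iteration 5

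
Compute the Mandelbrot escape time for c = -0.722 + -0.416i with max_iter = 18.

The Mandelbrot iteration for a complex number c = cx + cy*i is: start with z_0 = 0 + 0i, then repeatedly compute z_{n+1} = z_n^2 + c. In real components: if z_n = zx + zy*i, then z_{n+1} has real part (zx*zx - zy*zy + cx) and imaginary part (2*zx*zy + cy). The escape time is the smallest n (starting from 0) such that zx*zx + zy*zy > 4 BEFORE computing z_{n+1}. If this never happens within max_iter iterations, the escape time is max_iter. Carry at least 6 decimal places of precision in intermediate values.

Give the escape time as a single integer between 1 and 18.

Answer: 9

Derivation:
z_0 = 0 + 0i, c = -0.7220 + -0.4160i
Iter 1: z = -0.7220 + -0.4160i, |z|^2 = 0.6943
Iter 2: z = -0.3738 + 0.1847i, |z|^2 = 0.1738
Iter 3: z = -0.6164 + -0.5541i, |z|^2 = 0.6870
Iter 4: z = -0.6490 + 0.2671i, |z|^2 = 0.4926
Iter 5: z = -0.3721 + -0.7627i, |z|^2 = 0.7201
Iter 6: z = -1.1652 + 0.1516i, |z|^2 = 1.3808
Iter 7: z = 0.6128 + -0.7692i, |z|^2 = 0.9672
Iter 8: z = -0.9381 + -1.3588i, |z|^2 = 2.7263
Iter 9: z = -1.6881 + 2.1334i, |z|^2 = 7.4011
Escaped at iteration 9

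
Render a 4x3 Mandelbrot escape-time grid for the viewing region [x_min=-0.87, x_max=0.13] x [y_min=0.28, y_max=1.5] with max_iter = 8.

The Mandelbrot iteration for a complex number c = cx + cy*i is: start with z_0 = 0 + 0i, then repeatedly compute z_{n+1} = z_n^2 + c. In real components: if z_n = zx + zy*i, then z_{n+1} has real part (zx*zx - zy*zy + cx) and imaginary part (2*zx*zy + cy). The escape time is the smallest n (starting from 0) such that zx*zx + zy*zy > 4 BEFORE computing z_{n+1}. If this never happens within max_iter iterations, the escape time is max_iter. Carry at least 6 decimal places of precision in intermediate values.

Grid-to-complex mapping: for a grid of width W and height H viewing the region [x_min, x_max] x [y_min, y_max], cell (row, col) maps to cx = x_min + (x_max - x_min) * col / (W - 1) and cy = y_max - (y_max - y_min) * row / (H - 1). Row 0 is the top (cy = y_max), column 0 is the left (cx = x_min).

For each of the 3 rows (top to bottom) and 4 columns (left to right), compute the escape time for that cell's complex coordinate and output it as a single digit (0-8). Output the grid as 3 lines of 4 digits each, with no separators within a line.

(row=0, col=0): c = -0.8700 + 1.5000i → escape time 2
(row=0, col=1): c = -0.5367 + 1.5000i → escape time 2
(row=0, col=2): c = -0.2033 + 1.5000i → escape time 2
(row=0, col=3): c = 0.1300 + 1.5000i → escape time 2
(row=1, col=0): c = -0.8700 + 0.8900i → escape time 3
(row=1, col=1): c = -0.5367 + 0.8900i → escape time 4
(row=1, col=2): c = -0.2033 + 0.8900i → escape time 8
(row=1, col=3): c = 0.1300 + 0.8900i → escape time 5
(row=2, col=0): c = -0.8700 + 0.2800i → escape time 8
(row=2, col=1): c = -0.5367 + 0.2800i → escape time 8
(row=2, col=2): c = -0.2033 + 0.2800i → escape time 8
(row=2, col=3): c = 0.1300 + 0.2800i → escape time 8

Answer: 2222
3485
8888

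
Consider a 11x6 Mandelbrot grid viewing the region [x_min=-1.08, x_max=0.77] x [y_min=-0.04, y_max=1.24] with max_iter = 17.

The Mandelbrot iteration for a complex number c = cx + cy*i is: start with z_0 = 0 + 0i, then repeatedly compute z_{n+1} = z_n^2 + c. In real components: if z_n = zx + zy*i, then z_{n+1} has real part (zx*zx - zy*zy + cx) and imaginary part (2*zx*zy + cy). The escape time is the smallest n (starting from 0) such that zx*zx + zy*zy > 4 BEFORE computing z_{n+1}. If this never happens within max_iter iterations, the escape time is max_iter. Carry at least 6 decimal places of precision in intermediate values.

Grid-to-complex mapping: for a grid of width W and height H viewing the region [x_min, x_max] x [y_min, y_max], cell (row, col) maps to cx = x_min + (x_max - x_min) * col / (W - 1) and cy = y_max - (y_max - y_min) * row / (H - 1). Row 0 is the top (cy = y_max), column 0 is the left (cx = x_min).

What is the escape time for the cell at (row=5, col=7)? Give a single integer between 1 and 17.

z_0 = 0 + 0i, c = 0.2150 + -0.0400i
Iter 1: z = 0.2150 + -0.0400i, |z|^2 = 0.0478
Iter 2: z = 0.2596 + -0.0572i, |z|^2 = 0.0707
Iter 3: z = 0.2791 + -0.0697i, |z|^2 = 0.0828
Iter 4: z = 0.2881 + -0.0789i, |z|^2 = 0.0892
Iter 5: z = 0.2917 + -0.0855i, |z|^2 = 0.0924
Iter 6: z = 0.2928 + -0.0899i, |z|^2 = 0.0938
Iter 7: z = 0.2927 + -0.0926i, |z|^2 = 0.0942
Iter 8: z = 0.2921 + -0.0942i, |z|^2 = 0.0942
Iter 9: z = 0.2914 + -0.0950i, |z|^2 = 0.0940
Iter 10: z = 0.2909 + -0.0954i, |z|^2 = 0.0937
Iter 11: z = 0.2905 + -0.0955i, |z|^2 = 0.0935
Iter 12: z = 0.2903 + -0.0955i, |z|^2 = 0.0934
Iter 13: z = 0.2901 + -0.0954i, |z|^2 = 0.0933
Iter 14: z = 0.2901 + -0.0954i, |z|^2 = 0.0932
Iter 15: z = 0.2900 + -0.0953i, |z|^2 = 0.0932
Iter 16: z = 0.2900 + -0.0953i, |z|^2 = 0.0932

Answer: 17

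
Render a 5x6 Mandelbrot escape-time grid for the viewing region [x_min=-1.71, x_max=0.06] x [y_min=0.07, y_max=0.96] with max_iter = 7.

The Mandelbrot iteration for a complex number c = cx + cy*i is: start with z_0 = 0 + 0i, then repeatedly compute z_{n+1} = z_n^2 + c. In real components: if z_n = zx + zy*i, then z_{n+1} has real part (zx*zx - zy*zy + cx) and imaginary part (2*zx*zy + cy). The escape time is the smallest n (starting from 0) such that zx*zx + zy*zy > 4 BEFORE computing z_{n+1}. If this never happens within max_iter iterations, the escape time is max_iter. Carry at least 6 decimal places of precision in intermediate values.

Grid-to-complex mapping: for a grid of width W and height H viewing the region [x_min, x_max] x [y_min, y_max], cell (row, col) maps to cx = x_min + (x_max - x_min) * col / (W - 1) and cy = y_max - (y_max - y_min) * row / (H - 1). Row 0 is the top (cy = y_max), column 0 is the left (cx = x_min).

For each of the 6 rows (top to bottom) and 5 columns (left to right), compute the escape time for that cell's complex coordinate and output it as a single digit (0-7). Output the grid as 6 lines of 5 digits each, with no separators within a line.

(row=0, col=0): c = -1.7100 + 0.9600i → escape time 2
(row=0, col=1): c = -1.2675 + 0.9600i → escape time 3
(row=0, col=2): c = -0.8250 + 0.9600i → escape time 3
(row=0, col=3): c = -0.3825 + 0.9600i → escape time 5
(row=0, col=4): c = 0.0600 + 0.9600i → escape time 5
(row=1, col=0): c = -1.7100 + 0.7820i → escape time 3
(row=1, col=1): c = -1.2675 + 0.7820i → escape time 3
(row=1, col=2): c = -0.8250 + 0.7820i → escape time 4
(row=1, col=3): c = -0.3825 + 0.7820i → escape time 7
(row=1, col=4): c = 0.0600 + 0.7820i → escape time 7
(row=2, col=0): c = -1.7100 + 0.6040i → escape time 3
(row=2, col=1): c = -1.2675 + 0.6040i → escape time 3
(row=2, col=2): c = -0.8250 + 0.6040i → escape time 5
(row=2, col=3): c = -0.3825 + 0.6040i → escape time 7
(row=2, col=4): c = 0.0600 + 0.6040i → escape time 7
(row=3, col=0): c = -1.7100 + 0.4260i → escape time 3
(row=3, col=1): c = -1.2675 + 0.4260i → escape time 7
(row=3, col=2): c = -0.8250 + 0.4260i → escape time 7
(row=3, col=3): c = -0.3825 + 0.4260i → escape time 7
(row=3, col=4): c = 0.0600 + 0.4260i → escape time 7
(row=4, col=0): c = -1.7100 + 0.2480i → escape time 4
(row=4, col=1): c = -1.2675 + 0.2480i → escape time 7
(row=4, col=2): c = -0.8250 + 0.2480i → escape time 7
(row=4, col=3): c = -0.3825 + 0.2480i → escape time 7
(row=4, col=4): c = 0.0600 + 0.2480i → escape time 7
(row=5, col=0): c = -1.7100 + 0.0700i → escape time 6
(row=5, col=1): c = -1.2675 + 0.0700i → escape time 7
(row=5, col=2): c = -0.8250 + 0.0700i → escape time 7
(row=5, col=3): c = -0.3825 + 0.0700i → escape time 7
(row=5, col=4): c = 0.0600 + 0.0700i → escape time 7

Answer: 23355
33477
33577
37777
47777
67777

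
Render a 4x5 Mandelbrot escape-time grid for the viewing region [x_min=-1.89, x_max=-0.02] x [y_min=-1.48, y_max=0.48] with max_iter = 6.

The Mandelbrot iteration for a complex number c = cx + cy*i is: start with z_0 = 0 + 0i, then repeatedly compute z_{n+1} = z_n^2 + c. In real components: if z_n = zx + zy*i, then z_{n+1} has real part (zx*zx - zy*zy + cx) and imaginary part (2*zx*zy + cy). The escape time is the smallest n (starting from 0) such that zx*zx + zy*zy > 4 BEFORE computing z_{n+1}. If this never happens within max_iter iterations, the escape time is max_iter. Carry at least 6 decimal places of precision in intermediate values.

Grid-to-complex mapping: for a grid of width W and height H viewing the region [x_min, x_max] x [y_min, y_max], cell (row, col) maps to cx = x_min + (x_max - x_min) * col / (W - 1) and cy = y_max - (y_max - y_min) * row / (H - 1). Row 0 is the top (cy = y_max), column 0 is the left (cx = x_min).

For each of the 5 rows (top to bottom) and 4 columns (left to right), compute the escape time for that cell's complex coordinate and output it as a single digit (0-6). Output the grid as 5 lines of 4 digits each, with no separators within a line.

Answer: 3566
6666
3466
1346
1222

Derivation:
(row=0, col=0): c = -1.8900 + 0.4800i → escape time 3
(row=0, col=1): c = -1.2667 + 0.4800i → escape time 5
(row=0, col=2): c = -0.6433 + 0.4800i → escape time 6
(row=0, col=3): c = -0.0200 + 0.4800i → escape time 6
(row=1, col=0): c = -1.8900 + -0.0100i → escape time 6
(row=1, col=1): c = -1.2667 + -0.0100i → escape time 6
(row=1, col=2): c = -0.6433 + -0.0100i → escape time 6
(row=1, col=3): c = -0.0200 + -0.0100i → escape time 6
(row=2, col=0): c = -1.8900 + -0.5000i → escape time 3
(row=2, col=1): c = -1.2667 + -0.5000i → escape time 4
(row=2, col=2): c = -0.6433 + -0.5000i → escape time 6
(row=2, col=3): c = -0.0200 + -0.5000i → escape time 6
(row=3, col=0): c = -1.8900 + -0.9900i → escape time 1
(row=3, col=1): c = -1.2667 + -0.9900i → escape time 3
(row=3, col=2): c = -0.6433 + -0.9900i → escape time 4
(row=3, col=3): c = -0.0200 + -0.9900i → escape time 6
(row=4, col=0): c = -1.8900 + -1.4800i → escape time 1
(row=4, col=1): c = -1.2667 + -1.4800i → escape time 2
(row=4, col=2): c = -0.6433 + -1.4800i → escape time 2
(row=4, col=3): c = -0.0200 + -1.4800i → escape time 2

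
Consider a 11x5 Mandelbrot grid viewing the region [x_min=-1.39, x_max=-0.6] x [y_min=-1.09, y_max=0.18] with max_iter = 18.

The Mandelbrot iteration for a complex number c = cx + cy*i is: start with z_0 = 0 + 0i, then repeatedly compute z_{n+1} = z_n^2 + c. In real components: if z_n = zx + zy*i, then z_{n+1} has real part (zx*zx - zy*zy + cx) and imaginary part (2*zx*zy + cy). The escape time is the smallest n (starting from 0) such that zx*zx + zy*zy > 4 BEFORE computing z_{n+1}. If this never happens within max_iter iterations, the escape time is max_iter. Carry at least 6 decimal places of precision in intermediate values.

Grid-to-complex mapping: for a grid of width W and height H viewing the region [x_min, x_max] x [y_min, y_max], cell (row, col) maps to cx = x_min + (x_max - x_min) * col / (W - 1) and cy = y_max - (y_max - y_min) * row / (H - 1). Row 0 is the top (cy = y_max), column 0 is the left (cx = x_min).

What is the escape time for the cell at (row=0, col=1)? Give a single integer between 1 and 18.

Answer: 9

Derivation:
z_0 = 0 + 0i, c = -1.3110 + 0.1800i
Iter 1: z = -1.3110 + 0.1800i, |z|^2 = 1.7511
Iter 2: z = 0.3753 + -0.2920i, |z|^2 = 0.2261
Iter 3: z = -1.2554 + -0.0392i, |z|^2 = 1.5775
Iter 4: z = 0.2634 + 0.2783i, |z|^2 = 0.1469
Iter 5: z = -1.3191 + 0.3266i, |z|^2 = 1.8466
Iter 6: z = 0.3222 + -0.6817i, |z|^2 = 0.5686
Iter 7: z = -1.6719 + -0.2593i, |z|^2 = 2.8624
Iter 8: z = 1.4169 + 1.0472i, |z|^2 = 3.1042
Iter 9: z = -0.3998 + 3.1475i, |z|^2 = 10.0667
Escaped at iteration 9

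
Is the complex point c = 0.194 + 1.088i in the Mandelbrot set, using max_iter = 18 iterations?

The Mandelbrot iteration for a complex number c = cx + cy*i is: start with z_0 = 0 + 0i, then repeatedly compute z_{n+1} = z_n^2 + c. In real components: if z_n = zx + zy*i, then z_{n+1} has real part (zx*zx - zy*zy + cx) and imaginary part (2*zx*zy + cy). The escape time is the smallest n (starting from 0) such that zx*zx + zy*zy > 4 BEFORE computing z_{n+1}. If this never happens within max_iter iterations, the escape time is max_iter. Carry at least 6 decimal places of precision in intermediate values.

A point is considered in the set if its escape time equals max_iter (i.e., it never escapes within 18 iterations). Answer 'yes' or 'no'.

Answer: no

Derivation:
z_0 = 0 + 0i, c = 0.1940 + 1.0880i
Iter 1: z = 0.1940 + 1.0880i, |z|^2 = 1.2214
Iter 2: z = -0.9521 + 1.5101i, |z|^2 = 3.1870
Iter 3: z = -1.1800 + -1.7876i, |z|^2 = 4.5881
Escaped at iteration 3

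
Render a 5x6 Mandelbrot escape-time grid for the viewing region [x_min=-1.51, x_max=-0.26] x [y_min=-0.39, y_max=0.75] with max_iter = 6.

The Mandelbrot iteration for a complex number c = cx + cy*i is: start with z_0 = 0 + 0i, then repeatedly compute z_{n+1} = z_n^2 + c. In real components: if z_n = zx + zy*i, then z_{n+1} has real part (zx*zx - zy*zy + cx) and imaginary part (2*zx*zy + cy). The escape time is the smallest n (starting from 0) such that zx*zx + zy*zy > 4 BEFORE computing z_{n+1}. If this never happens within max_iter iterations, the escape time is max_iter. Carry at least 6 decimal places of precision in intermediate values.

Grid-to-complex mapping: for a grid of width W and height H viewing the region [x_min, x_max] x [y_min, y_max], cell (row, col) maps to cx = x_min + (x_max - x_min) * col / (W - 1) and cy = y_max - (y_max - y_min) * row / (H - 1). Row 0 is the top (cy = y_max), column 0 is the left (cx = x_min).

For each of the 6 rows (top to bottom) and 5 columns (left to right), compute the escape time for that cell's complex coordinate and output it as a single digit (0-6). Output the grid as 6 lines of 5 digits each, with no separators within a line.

(row=0, col=0): c = -1.5100 + 0.7500i → escape time 3
(row=0, col=1): c = -1.1975 + 0.7500i → escape time 3
(row=0, col=2): c = -0.8850 + 0.7500i → escape time 4
(row=0, col=3): c = -0.5725 + 0.7500i → escape time 6
(row=0, col=4): c = -0.2600 + 0.7500i → escape time 6
(row=1, col=0): c = -1.5100 + 0.5220i → escape time 3
(row=1, col=1): c = -1.1975 + 0.5220i → escape time 4
(row=1, col=2): c = -0.8850 + 0.5220i → escape time 5
(row=1, col=3): c = -0.5725 + 0.5220i → escape time 6
(row=1, col=4): c = -0.2600 + 0.5220i → escape time 6
(row=2, col=0): c = -1.5100 + 0.2940i → escape time 5
(row=2, col=1): c = -1.1975 + 0.2940i → escape time 6
(row=2, col=2): c = -0.8850 + 0.2940i → escape time 6
(row=2, col=3): c = -0.5725 + 0.2940i → escape time 6
(row=2, col=4): c = -0.2600 + 0.2940i → escape time 6
(row=3, col=0): c = -1.5100 + 0.0660i → escape time 6
(row=3, col=1): c = -1.1975 + 0.0660i → escape time 6
(row=3, col=2): c = -0.8850 + 0.0660i → escape time 6
(row=3, col=3): c = -0.5725 + 0.0660i → escape time 6
(row=3, col=4): c = -0.2600 + 0.0660i → escape time 6
(row=4, col=0): c = -1.5100 + -0.1620i → escape time 5
(row=4, col=1): c = -1.1975 + -0.1620i → escape time 6
(row=4, col=2): c = -0.8850 + -0.1620i → escape time 6
(row=4, col=3): c = -0.5725 + -0.1620i → escape time 6
(row=4, col=4): c = -0.2600 + -0.1620i → escape time 6
(row=5, col=0): c = -1.5100 + -0.3900i → escape time 4
(row=5, col=1): c = -1.1975 + -0.3900i → escape time 6
(row=5, col=2): c = -0.8850 + -0.3900i → escape time 6
(row=5, col=3): c = -0.5725 + -0.3900i → escape time 6
(row=5, col=4): c = -0.2600 + -0.3900i → escape time 6

Answer: 33466
34566
56666
66666
56666
46666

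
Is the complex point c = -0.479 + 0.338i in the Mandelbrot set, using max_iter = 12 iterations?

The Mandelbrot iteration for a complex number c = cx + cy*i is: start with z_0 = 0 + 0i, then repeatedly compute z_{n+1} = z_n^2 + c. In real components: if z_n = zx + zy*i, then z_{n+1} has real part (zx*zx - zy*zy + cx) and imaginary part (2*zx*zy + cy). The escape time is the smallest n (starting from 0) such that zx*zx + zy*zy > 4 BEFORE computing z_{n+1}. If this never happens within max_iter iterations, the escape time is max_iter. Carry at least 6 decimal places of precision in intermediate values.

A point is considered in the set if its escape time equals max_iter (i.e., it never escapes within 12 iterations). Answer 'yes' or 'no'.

z_0 = 0 + 0i, c = -0.4790 + 0.3380i
Iter 1: z = -0.4790 + 0.3380i, |z|^2 = 0.3437
Iter 2: z = -0.3638 + 0.0142i, |z|^2 = 0.1326
Iter 3: z = -0.3468 + 0.3277i, |z|^2 = 0.2277
Iter 4: z = -0.4661 + 0.1107i, |z|^2 = 0.2295
Iter 5: z = -0.2740 + 0.2348i, |z|^2 = 0.1302
Iter 6: z = -0.4590 + 0.2093i, |z|^2 = 0.2545
Iter 7: z = -0.3121 + 0.1458i, |z|^2 = 0.1187
Iter 8: z = -0.4029 + 0.2470i, |z|^2 = 0.2233
Iter 9: z = -0.3777 + 0.1390i, |z|^2 = 0.1620
Iter 10: z = -0.3557 + 0.2330i, |z|^2 = 0.1808
Iter 11: z = -0.4068 + 0.1723i, |z|^2 = 0.1951
Did not escape in 12 iterations → in set

Answer: yes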